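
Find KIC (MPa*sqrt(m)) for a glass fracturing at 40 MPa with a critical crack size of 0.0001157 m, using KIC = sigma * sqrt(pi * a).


Fracture toughness: KIC = sigma * sqrt(pi * a)
  pi * a = pi * 0.0001157 = 0.000363482
  sqrt(pi * a) = 0.019065
  KIC = 40 * 0.019065 = 0.763 MPa*sqrt(m)

0.763 MPa*sqrt(m)


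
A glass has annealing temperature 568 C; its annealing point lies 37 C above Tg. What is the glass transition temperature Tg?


Rearrange T_anneal = Tg + offset for Tg:
  Tg = T_anneal - offset = 568 - 37 = 531 C

531 C


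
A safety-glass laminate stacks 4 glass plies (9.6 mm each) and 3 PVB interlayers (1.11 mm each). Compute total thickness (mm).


Total thickness = glass contribution + PVB contribution
  Glass: 4 * 9.6 = 38.4 mm
  PVB: 3 * 1.11 = 3.33 mm
  Total = 38.4 + 3.33 = 41.73 mm

41.73 mm


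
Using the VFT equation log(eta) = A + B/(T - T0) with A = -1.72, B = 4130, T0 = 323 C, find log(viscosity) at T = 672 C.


VFT equation: log(eta) = A + B / (T - T0)
  T - T0 = 672 - 323 = 349
  B / (T - T0) = 4130 / 349 = 11.834
  log(eta) = -1.72 + 11.834 = 10.114

10.114


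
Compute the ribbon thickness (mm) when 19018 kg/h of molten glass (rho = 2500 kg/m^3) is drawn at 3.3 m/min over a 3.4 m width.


Ribbon cross-section from mass balance:
  Volume rate = throughput / density = 19018 / 2500 = 7.6072 m^3/h
  thickness = volume rate / (speed * 60 * width), i.e.
  thickness = throughput / (60 * speed * width * density) * 1000
  thickness = 19018 / (60 * 3.3 * 3.4 * 2500) * 1000 = 11.3 mm

11.3 mm


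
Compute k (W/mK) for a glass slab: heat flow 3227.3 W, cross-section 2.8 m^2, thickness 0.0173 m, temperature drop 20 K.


Fourier's law rearranged: k = Q * t / (A * dT)
  Numerator = 3227.3 * 0.0173 = 55.83229
  Denominator = 2.8 * 20 = 56.0
  k = 55.83229 / 56.0 = 0.997 W/mK

0.997 W/mK


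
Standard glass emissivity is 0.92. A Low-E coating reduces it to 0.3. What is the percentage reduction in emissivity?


Percentage reduction = (1 - coated/uncoated) * 100
  Ratio = 0.3 / 0.92 = 0.3261
  Reduction = (1 - 0.3261) * 100 = 67.4%

67.4%


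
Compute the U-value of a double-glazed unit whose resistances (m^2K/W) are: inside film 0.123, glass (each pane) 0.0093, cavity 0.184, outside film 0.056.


Total thermal resistance (series):
  R_total = R_in + R_glass + R_air + R_glass + R_out
  R_total = 0.123 + 0.0093 + 0.184 + 0.0093 + 0.056 = 0.3816 m^2K/W
U-value = 1 / R_total = 1 / 0.3816 = 2.621 W/m^2K

2.621 W/m^2K


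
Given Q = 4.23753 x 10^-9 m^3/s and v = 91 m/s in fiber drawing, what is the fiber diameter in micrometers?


Cross-sectional area from continuity:
  A = Q / v = 4.23753 x 10^-9 / 91 = 4.656626 x 10^-11 m^2
Diameter from circular cross-section:
  d = sqrt(4A / pi) * 10^6 (m -> um)
  d = sqrt(4 * 4.656626 x 10^-11 / pi) * 10^6 = 7.7 um

7.7 um


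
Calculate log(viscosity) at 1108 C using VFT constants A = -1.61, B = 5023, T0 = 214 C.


VFT equation: log(eta) = A + B / (T - T0)
  T - T0 = 1108 - 214 = 894
  B / (T - T0) = 5023 / 894 = 5.619
  log(eta) = -1.61 + 5.619 = 4.009

4.009


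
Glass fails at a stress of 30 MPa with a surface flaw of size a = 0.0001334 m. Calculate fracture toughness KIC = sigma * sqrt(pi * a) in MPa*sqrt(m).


Fracture toughness: KIC = sigma * sqrt(pi * a)
  pi * a = pi * 0.0001334 = 0.000419088
  sqrt(pi * a) = 0.020472
  KIC = 30 * 0.020472 = 0.614 MPa*sqrt(m)

0.614 MPa*sqrt(m)


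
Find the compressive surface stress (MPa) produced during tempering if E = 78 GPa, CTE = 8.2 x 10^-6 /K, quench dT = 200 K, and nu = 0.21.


Tempering stress: sigma = E * alpha * dT / (1 - nu)
  E (MPa) = 78 * 1000 = 78000
  Numerator = 78000 * (8.2 x 10^-6) * 200 = 127.92
  Denominator = 1 - 0.21 = 0.79
  sigma = 127.92 / 0.79 = 161.9 MPa

161.9 MPa


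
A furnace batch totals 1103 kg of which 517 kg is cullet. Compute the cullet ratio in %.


Cullet ratio = (cullet mass / total batch mass) * 100
  Ratio = 517 / 1103 * 100 = 46.87%

46.87%


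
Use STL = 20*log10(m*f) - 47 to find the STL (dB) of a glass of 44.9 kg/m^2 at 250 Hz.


Mass law: STL = 20 * log10(m * f) - 47
  m * f = 44.9 * 250 = 11225
  log10(11225) = 4.05019
  STL = 20 * 4.05019 - 47 = 81.0038 - 47 = 34.0 dB

34.0 dB


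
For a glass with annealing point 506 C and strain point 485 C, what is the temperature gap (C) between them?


Gap = T_anneal - T_strain:
  gap = 506 - 485 = 21 C

21 C


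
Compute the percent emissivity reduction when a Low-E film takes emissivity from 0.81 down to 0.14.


Percentage reduction = (1 - coated/uncoated) * 100
  Ratio = 0.14 / 0.81 = 0.1728
  Reduction = (1 - 0.1728) * 100 = 82.7%

82.7%


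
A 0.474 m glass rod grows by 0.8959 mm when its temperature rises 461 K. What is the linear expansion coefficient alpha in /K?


Rearrange dL = alpha * L0 * dT for alpha:
  alpha = dL / (L0 * dT)
  alpha = (0.8959 / 1000) / (0.474 * 461) = 0.0000041 /K = 4.1 x 10^-6 /K

4.1 x 10^-6 /K


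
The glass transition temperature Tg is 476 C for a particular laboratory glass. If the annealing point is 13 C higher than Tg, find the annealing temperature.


The annealing temperature is Tg plus the offset:
  T_anneal = 476 + 13 = 489 C

489 C


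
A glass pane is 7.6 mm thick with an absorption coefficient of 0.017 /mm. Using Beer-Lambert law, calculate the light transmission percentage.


Beer-Lambert law: T = exp(-alpha * thickness)
  exponent = -0.017 * 7.6 = -0.1292
  T = exp(-0.1292) = 0.8788
  Percentage = 0.8788 * 100 = 87.88%

87.88%


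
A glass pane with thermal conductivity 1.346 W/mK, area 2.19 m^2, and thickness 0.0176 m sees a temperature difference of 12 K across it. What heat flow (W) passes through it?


Fourier's law: Q = k * A * dT / t
  Q = 1.346 * 2.19 * 12 / 0.0176
  Q = 35.37288 / 0.0176 = 2009.8 W

2009.8 W


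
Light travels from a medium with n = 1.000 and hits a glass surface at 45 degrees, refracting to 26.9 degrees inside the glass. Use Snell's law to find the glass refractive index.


Apply Snell's law: n1 * sin(theta1) = n2 * sin(theta2)
  n2 = n1 * sin(theta1) / sin(theta2)
  sin(45) = 0.707107
  sin(26.9) = 0.452435
  n2 = 1.000 * 0.707107 / 0.452435 = 1.5629

1.5629


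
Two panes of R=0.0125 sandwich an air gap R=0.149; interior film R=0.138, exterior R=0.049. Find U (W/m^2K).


Total thermal resistance (series):
  R_total = R_in + R_glass + R_air + R_glass + R_out
  R_total = 0.138 + 0.0125 + 0.149 + 0.0125 + 0.049 = 0.361 m^2K/W
U-value = 1 / R_total = 1 / 0.361 = 2.77 W/m^2K

2.77 W/m^2K


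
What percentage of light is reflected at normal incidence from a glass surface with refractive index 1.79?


Fresnel reflectance at normal incidence:
  R = ((n - 1)/(n + 1))^2
  (n - 1)/(n + 1) = (1.79 - 1)/(1.79 + 1) = 0.283154
  R = 0.283154^2 = 0.0801762
  R(%) = 0.0801762 * 100 = 8.018%

8.018%


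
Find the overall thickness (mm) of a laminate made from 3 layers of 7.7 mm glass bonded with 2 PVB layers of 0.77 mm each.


Total thickness = glass contribution + PVB contribution
  Glass: 3 * 7.7 = 23.1 mm
  PVB: 2 * 0.77 = 1.54 mm
  Total = 23.1 + 1.54 = 24.64 mm

24.64 mm


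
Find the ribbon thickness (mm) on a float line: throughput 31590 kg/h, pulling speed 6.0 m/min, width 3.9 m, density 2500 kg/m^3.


Ribbon cross-section from mass balance:
  Volume rate = throughput / density = 31590 / 2500 = 12.636 m^3/h
  thickness = volume rate / (speed * 60 * width), i.e.
  thickness = throughput / (60 * speed * width * density) * 1000
  thickness = 31590 / (60 * 6.0 * 3.9 * 2500) * 1000 = 9.0 mm

9.0 mm


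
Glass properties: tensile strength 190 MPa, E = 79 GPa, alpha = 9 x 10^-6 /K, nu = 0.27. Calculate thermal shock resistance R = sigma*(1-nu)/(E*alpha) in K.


Thermal shock resistance: R = sigma * (1 - nu) / (E * alpha)
  Numerator = 190 * (1 - 0.27) = 138.7
  Denominator = 79 * 1000 * (9 x 10^-6) = 0.711
  R = 138.7 / 0.711 = 195.1 K

195.1 K


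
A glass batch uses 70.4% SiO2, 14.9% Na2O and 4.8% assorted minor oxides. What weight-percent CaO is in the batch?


Pieces sum to 100%:
  CaO = 100 - (SiO2 + Na2O + others)
  CaO = 100 - (70.4 + 14.9 + 4.8) = 9.9%

9.9%


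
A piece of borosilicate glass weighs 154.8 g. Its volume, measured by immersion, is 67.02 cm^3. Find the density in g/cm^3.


Use the definition of density:
  rho = mass / volume
  rho = 154.8 / 67.02 = 2.31 g/cm^3

2.31 g/cm^3


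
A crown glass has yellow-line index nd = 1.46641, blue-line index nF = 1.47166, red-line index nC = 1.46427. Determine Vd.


Abbe number formula: Vd = (nd - 1) / (nF - nC)
  nd - 1 = 1.46641 - 1 = 0.46641
  nF - nC = 1.47166 - 1.46427 = 0.00739
  Vd = 0.46641 / 0.00739 = 63.11

63.11


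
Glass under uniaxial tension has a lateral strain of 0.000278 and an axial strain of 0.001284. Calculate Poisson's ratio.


Poisson's ratio: nu = lateral strain / axial strain
  nu = 0.000278 / 0.001284 = 0.2165

0.2165


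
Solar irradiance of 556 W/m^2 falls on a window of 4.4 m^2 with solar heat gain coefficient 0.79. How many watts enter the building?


Solar heat gain: Q = Area * SHGC * Irradiance
  Q = 4.4 * 0.79 * 556 = 1932.7 W

1932.7 W


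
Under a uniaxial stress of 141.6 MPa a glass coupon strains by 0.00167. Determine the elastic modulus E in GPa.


Young's modulus: E = stress / strain
  E = 141.6 MPa / 0.00167 = 84790.42 MPa
Convert to GPa: 84790.42 / 1000 = 84.79 GPa

84.79 GPa


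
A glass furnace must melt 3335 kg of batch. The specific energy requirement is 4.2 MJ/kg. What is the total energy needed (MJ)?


Total energy = mass * specific energy
  E = 3335 * 4.2 = 14007 MJ

14007 MJ


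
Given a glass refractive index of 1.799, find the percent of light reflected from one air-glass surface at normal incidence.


Fresnel reflectance at normal incidence:
  R = ((n - 1)/(n + 1))^2
  (n - 1)/(n + 1) = (1.799 - 1)/(1.799 + 1) = 0.285459
  R = 0.285459^2 = 0.0814868
  R(%) = 0.0814868 * 100 = 8.149%

8.149%


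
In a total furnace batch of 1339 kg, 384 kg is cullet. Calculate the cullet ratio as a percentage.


Cullet ratio = (cullet mass / total batch mass) * 100
  Ratio = 384 / 1339 * 100 = 28.68%

28.68%


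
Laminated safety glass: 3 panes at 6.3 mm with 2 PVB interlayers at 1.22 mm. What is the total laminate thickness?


Total thickness = glass contribution + PVB contribution
  Glass: 3 * 6.3 = 18.9 mm
  PVB: 2 * 1.22 = 2.44 mm
  Total = 18.9 + 2.44 = 21.34 mm

21.34 mm


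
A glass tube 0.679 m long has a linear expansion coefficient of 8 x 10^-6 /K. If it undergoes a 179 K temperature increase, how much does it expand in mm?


Thermal expansion formula: dL = alpha * L0 * dT
  dL = (8 x 10^-6) * 0.679 * 179 = 0.00097233 m
Convert to mm: 0.00097233 * 1000 = 0.9723 mm

0.9723 mm


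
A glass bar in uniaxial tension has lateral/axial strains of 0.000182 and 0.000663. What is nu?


Poisson's ratio: nu = lateral strain / axial strain
  nu = 0.000182 / 0.000663 = 0.2745

0.2745


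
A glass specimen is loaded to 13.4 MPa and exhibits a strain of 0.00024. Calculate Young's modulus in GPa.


Young's modulus: E = stress / strain
  E = 13.4 MPa / 0.00024 = 55833.33 MPa
Convert to GPa: 55833.33 / 1000 = 55.83 GPa

55.83 GPa


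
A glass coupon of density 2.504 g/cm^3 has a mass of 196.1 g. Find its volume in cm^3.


Rearrange rho = m / V:
  V = m / rho
  V = 196.1 / 2.504 = 78.315 cm^3

78.315 cm^3


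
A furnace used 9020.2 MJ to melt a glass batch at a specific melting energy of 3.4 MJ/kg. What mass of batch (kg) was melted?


Rearrange E = m * s for m:
  m = E / s
  m = 9020.2 / 3.4 = 2653.0 kg

2653.0 kg


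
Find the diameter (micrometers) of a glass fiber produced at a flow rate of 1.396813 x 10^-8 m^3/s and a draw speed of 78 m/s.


Cross-sectional area from continuity:
  A = Q / v = 1.396813 x 10^-8 / 78 = 1.790786 x 10^-10 m^2
Diameter from circular cross-section:
  d = sqrt(4A / pi) * 10^6 (m -> um)
  d = sqrt(4 * 1.790786 x 10^-10 / pi) * 10^6 = 15.1 um

15.1 um


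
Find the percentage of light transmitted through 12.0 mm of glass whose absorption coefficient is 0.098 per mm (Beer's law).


Beer-Lambert law: T = exp(-alpha * thickness)
  exponent = -0.098 * 12.0 = -1.176
  T = exp(-1.176) = 0.3085
  Percentage = 0.3085 * 100 = 30.85%

30.85%


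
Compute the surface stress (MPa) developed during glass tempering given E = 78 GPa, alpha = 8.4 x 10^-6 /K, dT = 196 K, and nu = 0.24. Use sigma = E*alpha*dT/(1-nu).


Tempering stress: sigma = E * alpha * dT / (1 - nu)
  E (MPa) = 78 * 1000 = 78000
  Numerator = 78000 * (8.4 x 10^-6) * 196 = 128.4192
  Denominator = 1 - 0.24 = 0.76
  sigma = 128.4192 / 0.76 = 169.0 MPa

169.0 MPa


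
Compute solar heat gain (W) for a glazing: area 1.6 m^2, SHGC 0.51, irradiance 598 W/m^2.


Solar heat gain: Q = Area * SHGC * Irradiance
  Q = 1.6 * 0.51 * 598 = 488 W

488 W


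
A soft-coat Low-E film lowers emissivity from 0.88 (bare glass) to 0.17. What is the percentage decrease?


Percentage reduction = (1 - coated/uncoated) * 100
  Ratio = 0.17 / 0.88 = 0.1932
  Reduction = (1 - 0.1932) * 100 = 80.7%

80.7%


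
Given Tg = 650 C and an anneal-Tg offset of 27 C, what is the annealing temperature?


The annealing temperature is Tg plus the offset:
  T_anneal = 650 + 27 = 677 C

677 C


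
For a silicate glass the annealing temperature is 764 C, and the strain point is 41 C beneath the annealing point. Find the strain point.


Strain point = annealing point - difference:
  T_strain = 764 - 41 = 723 C

723 C


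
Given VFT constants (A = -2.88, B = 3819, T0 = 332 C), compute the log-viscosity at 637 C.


VFT equation: log(eta) = A + B / (T - T0)
  T - T0 = 637 - 332 = 305
  B / (T - T0) = 3819 / 305 = 12.521
  log(eta) = -2.88 + 12.521 = 9.641

9.641


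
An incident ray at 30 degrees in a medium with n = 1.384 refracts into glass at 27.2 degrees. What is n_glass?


Apply Snell's law: n1 * sin(theta1) = n2 * sin(theta2)
  n2 = n1 * sin(theta1) / sin(theta2)
  sin(30) = 0.5
  sin(27.2) = 0.457098
  n2 = 1.384 * 0.5 / 0.457098 = 1.5139

1.5139


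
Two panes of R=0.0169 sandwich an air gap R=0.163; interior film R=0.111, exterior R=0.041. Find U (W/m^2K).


Total thermal resistance (series):
  R_total = R_in + R_glass + R_air + R_glass + R_out
  R_total = 0.111 + 0.0169 + 0.163 + 0.0169 + 0.041 = 0.3488 m^2K/W
U-value = 1 / R_total = 1 / 0.3488 = 2.867 W/m^2K

2.867 W/m^2K


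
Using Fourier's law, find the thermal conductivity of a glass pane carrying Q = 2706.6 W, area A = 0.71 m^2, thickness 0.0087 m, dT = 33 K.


Fourier's law rearranged: k = Q * t / (A * dT)
  Numerator = 2706.6 * 0.0087 = 23.54742
  Denominator = 0.71 * 33 = 23.43
  k = 23.54742 / 23.43 = 1.005 W/mK

1.005 W/mK


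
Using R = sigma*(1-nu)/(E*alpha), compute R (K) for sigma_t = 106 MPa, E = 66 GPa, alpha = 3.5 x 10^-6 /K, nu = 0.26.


Thermal shock resistance: R = sigma * (1 - nu) / (E * alpha)
  Numerator = 106 * (1 - 0.26) = 78.44
  Denominator = 66 * 1000 * (3.5 x 10^-6) = 0.231
  R = 78.44 / 0.231 = 339.6 K

339.6 K


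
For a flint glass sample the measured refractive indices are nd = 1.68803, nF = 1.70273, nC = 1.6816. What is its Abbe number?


Abbe number formula: Vd = (nd - 1) / (nF - nC)
  nd - 1 = 1.68803 - 1 = 0.68803
  nF - nC = 1.70273 - 1.6816 = 0.02113
  Vd = 0.68803 / 0.02113 = 32.56

32.56


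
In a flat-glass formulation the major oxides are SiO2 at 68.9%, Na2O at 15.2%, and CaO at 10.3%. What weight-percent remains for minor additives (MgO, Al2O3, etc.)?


Sum the three major oxides:
  SiO2 + Na2O + CaO = 68.9 + 15.2 + 10.3 = 94.4%
Subtract from 100%:
  Others = 100 - 94.4 = 5.6%

5.6%


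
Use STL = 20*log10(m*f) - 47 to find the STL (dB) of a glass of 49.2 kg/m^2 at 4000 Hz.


Mass law: STL = 20 * log10(m * f) - 47
  m * f = 49.2 * 4000 = 196800
  log10(196800) = 5.29403
  STL = 20 * 5.29403 - 47 = 105.8806 - 47 = 58.9 dB

58.9 dB


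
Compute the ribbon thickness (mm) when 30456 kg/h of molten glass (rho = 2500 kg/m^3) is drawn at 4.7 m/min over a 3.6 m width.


Ribbon cross-section from mass balance:
  Volume rate = throughput / density = 30456 / 2500 = 12.1824 m^3/h
  thickness = volume rate / (speed * 60 * width), i.e.
  thickness = throughput / (60 * speed * width * density) * 1000
  thickness = 30456 / (60 * 4.7 * 3.6 * 2500) * 1000 = 12.0 mm

12.0 mm


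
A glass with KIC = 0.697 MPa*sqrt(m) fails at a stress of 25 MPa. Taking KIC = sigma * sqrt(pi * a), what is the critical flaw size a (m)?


Rearrange KIC = sigma * sqrt(pi * a):
  sqrt(pi * a) = KIC / sigma
  sqrt(pi * a) = 0.697 / 25 = 0.02788
  a = (KIC / sigma)^2 / pi
  a = 0.02788^2 / pi = 0.0002474 m

0.0002474 m


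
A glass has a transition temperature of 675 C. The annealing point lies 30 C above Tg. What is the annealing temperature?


The annealing temperature is Tg plus the offset:
  T_anneal = 675 + 30 = 705 C

705 C


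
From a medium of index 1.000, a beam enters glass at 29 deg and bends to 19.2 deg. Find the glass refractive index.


Apply Snell's law: n1 * sin(theta1) = n2 * sin(theta2)
  n2 = n1 * sin(theta1) / sin(theta2)
  sin(29) = 0.48481
  sin(19.2) = 0.328867
  n2 = 1.000 * 0.48481 / 0.328867 = 1.4742

1.4742


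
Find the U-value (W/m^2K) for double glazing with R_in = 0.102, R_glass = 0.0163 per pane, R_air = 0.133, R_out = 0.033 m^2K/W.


Total thermal resistance (series):
  R_total = R_in + R_glass + R_air + R_glass + R_out
  R_total = 0.102 + 0.0163 + 0.133 + 0.0163 + 0.033 = 0.3006 m^2K/W
U-value = 1 / R_total = 1 / 0.3006 = 3.327 W/m^2K

3.327 W/m^2K


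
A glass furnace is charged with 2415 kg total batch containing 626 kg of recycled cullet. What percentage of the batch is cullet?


Cullet ratio = (cullet mass / total batch mass) * 100
  Ratio = 626 / 2415 * 100 = 25.92%

25.92%


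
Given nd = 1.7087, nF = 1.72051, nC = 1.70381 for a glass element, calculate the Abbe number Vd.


Abbe number formula: Vd = (nd - 1) / (nF - nC)
  nd - 1 = 1.7087 - 1 = 0.7087
  nF - nC = 1.72051 - 1.70381 = 0.0167
  Vd = 0.7087 / 0.0167 = 42.44

42.44


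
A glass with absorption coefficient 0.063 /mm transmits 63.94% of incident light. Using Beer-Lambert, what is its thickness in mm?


Rearrange T = exp(-alpha * thickness):
  thickness = -ln(T) / alpha
  T = 63.94/100 = 0.6394
  ln(T) = -0.44723
  -ln(T) = 0.44723
  thickness = 0.44723 / 0.063 = 7.1 mm

7.1 mm


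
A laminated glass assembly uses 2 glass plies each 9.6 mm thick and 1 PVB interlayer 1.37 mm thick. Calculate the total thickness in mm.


Total thickness = glass contribution + PVB contribution
  Glass: 2 * 9.6 = 19.2 mm
  PVB: 1 * 1.37 = 1.37 mm
  Total = 19.2 + 1.37 = 20.57 mm

20.57 mm


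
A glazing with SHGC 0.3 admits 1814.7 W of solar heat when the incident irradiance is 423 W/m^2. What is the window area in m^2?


Rearrange Q = Area * SHGC * Irradiance:
  Area = Q / (SHGC * Irradiance)
  Area = 1814.7 / (0.3 * 423) = 14.3 m^2

14.3 m^2


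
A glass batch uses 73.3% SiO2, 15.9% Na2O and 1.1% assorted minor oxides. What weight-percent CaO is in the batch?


Pieces sum to 100%:
  CaO = 100 - (SiO2 + Na2O + others)
  CaO = 100 - (73.3 + 15.9 + 1.1) = 9.7%

9.7%


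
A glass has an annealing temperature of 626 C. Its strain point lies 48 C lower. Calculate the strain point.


Strain point = annealing point - difference:
  T_strain = 626 - 48 = 578 C

578 C


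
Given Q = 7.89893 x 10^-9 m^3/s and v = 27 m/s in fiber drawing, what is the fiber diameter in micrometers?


Cross-sectional area from continuity:
  A = Q / v = 7.89893 x 10^-9 / 27 = 2.92553 x 10^-10 m^2
Diameter from circular cross-section:
  d = sqrt(4A / pi) * 10^6 (m -> um)
  d = sqrt(4 * 2.92553 x 10^-10 / pi) * 10^6 = 19.3 um

19.3 um


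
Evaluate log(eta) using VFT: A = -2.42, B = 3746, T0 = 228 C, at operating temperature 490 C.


VFT equation: log(eta) = A + B / (T - T0)
  T - T0 = 490 - 228 = 262
  B / (T - T0) = 3746 / 262 = 14.298
  log(eta) = -2.42 + 14.298 = 11.878

11.878


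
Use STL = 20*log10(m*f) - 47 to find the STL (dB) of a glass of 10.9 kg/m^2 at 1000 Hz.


Mass law: STL = 20 * log10(m * f) - 47
  m * f = 10.9 * 1000 = 10900
  log10(10900) = 4.03743
  STL = 20 * 4.03743 - 47 = 80.7486 - 47 = 33.7 dB

33.7 dB


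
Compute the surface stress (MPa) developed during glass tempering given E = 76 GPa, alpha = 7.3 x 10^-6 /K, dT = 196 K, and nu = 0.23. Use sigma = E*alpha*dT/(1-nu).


Tempering stress: sigma = E * alpha * dT / (1 - nu)
  E (MPa) = 76 * 1000 = 76000
  Numerator = 76000 * (7.3 x 10^-6) * 196 = 108.7408
  Denominator = 1 - 0.23 = 0.77
  sigma = 108.7408 / 0.77 = 141.2 MPa

141.2 MPa


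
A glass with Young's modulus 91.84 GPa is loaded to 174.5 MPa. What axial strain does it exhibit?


Rearrange E = sigma / epsilon:
  epsilon = sigma / E
  E (MPa) = 91.84 * 1000 = 91840
  epsilon = 174.5 / 91840 = 0.0019

0.0019


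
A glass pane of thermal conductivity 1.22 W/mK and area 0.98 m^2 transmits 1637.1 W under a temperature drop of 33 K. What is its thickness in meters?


Fourier's law: t = k * A * dT / Q
  t = 1.22 * 0.98 * 33 / 1637.1
  t = 39.4548 / 1637.1 = 0.0241 m

0.0241 m


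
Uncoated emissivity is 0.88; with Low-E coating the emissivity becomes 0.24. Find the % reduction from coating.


Percentage reduction = (1 - coated/uncoated) * 100
  Ratio = 0.24 / 0.88 = 0.2727
  Reduction = (1 - 0.2727) * 100 = 72.7%

72.7%


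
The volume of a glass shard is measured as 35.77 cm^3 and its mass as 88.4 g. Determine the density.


Use the definition of density:
  rho = mass / volume
  rho = 88.4 / 35.77 = 2.471 g/cm^3

2.471 g/cm^3


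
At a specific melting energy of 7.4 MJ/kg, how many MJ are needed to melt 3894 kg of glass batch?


Total energy = mass * specific energy
  E = 3894 * 7.4 = 28815.6 MJ

28815.6 MJ


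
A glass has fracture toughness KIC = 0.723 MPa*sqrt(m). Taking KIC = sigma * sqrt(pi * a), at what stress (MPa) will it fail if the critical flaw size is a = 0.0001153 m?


Rearrange KIC = sigma * sqrt(pi * a):
  sigma = KIC / sqrt(pi * a)
  sqrt(pi * 0.0001153) = 0.019032
  sigma = 0.723 / 0.019032 = 37.99 MPa

37.99 MPa


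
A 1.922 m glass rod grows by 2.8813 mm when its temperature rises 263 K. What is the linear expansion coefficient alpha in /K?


Rearrange dL = alpha * L0 * dT for alpha:
  alpha = dL / (L0 * dT)
  alpha = (2.8813 / 1000) / (1.922 * 263) = 0.0000057 /K = 5.7 x 10^-6 /K

5.7 x 10^-6 /K


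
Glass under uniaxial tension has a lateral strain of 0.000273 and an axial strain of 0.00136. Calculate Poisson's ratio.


Poisson's ratio: nu = lateral strain / axial strain
  nu = 0.000273 / 0.00136 = 0.2007

0.2007


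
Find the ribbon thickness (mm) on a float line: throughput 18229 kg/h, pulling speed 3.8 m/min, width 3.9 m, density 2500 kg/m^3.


Ribbon cross-section from mass balance:
  Volume rate = throughput / density = 18229 / 2500 = 7.2916 m^3/h
  thickness = volume rate / (speed * 60 * width), i.e.
  thickness = throughput / (60 * speed * width * density) * 1000
  thickness = 18229 / (60 * 3.8 * 3.9 * 2500) * 1000 = 8.2 mm

8.2 mm


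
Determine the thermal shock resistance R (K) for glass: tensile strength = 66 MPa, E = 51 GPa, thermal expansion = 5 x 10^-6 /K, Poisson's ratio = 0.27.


Thermal shock resistance: R = sigma * (1 - nu) / (E * alpha)
  Numerator = 66 * (1 - 0.27) = 48.18
  Denominator = 51 * 1000 * (5 x 10^-6) = 0.255
  R = 48.18 / 0.255 = 188.9 K

188.9 K


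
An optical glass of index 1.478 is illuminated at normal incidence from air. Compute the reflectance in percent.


Fresnel reflectance at normal incidence:
  R = ((n - 1)/(n + 1))^2
  (n - 1)/(n + 1) = (1.478 - 1)/(1.478 + 1) = 0.192897
  R = 0.192897^2 = 0.0372093
  R(%) = 0.0372093 * 100 = 3.721%

3.721%


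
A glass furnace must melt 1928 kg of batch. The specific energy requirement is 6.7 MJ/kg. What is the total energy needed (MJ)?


Total energy = mass * specific energy
  E = 1928 * 6.7 = 12917.6 MJ

12917.6 MJ


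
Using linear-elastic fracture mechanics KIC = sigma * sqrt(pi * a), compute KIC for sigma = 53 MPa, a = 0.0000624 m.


Fracture toughness: KIC = sigma * sqrt(pi * a)
  pi * a = pi * 0.0000624 = 0.000196035
  sqrt(pi * a) = 0.014001
  KIC = 53 * 0.014001 = 0.742 MPa*sqrt(m)

0.742 MPa*sqrt(m)


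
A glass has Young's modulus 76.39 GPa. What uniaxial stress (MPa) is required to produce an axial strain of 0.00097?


Rearrange E = sigma / epsilon:
  sigma = E * epsilon
  E (MPa) = 76.39 * 1000 = 76390
  sigma = 76390 * 0.00097 = 74.1 MPa

74.1 MPa


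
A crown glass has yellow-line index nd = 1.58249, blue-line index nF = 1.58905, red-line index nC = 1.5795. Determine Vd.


Abbe number formula: Vd = (nd - 1) / (nF - nC)
  nd - 1 = 1.58249 - 1 = 0.58249
  nF - nC = 1.58905 - 1.5795 = 0.00955
  Vd = 0.58249 / 0.00955 = 60.99

60.99


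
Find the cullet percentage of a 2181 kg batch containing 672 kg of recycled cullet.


Cullet ratio = (cullet mass / total batch mass) * 100
  Ratio = 672 / 2181 * 100 = 30.81%

30.81%


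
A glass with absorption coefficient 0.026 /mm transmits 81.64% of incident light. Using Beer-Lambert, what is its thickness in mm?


Rearrange T = exp(-alpha * thickness):
  thickness = -ln(T) / alpha
  T = 81.64/100 = 0.8164
  ln(T) = -0.20285
  -ln(T) = 0.20285
  thickness = 0.20285 / 0.026 = 7.8 mm

7.8 mm


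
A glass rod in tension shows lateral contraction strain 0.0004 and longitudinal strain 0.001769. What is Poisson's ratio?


Poisson's ratio: nu = lateral strain / axial strain
  nu = 0.0004 / 0.001769 = 0.2261

0.2261


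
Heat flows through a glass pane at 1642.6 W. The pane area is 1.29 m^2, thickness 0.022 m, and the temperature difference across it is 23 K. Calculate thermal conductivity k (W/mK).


Fourier's law rearranged: k = Q * t / (A * dT)
  Numerator = 1642.6 * 0.022 = 36.1372
  Denominator = 1.29 * 23 = 29.67
  k = 36.1372 / 29.67 = 1.218 W/mK

1.218 W/mK


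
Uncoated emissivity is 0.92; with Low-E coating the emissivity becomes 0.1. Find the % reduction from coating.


Percentage reduction = (1 - coated/uncoated) * 100
  Ratio = 0.1 / 0.92 = 0.1087
  Reduction = (1 - 0.1087) * 100 = 89.1%

89.1%


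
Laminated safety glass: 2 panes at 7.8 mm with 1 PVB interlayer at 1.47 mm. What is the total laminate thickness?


Total thickness = glass contribution + PVB contribution
  Glass: 2 * 7.8 = 15.6 mm
  PVB: 1 * 1.47 = 1.47 mm
  Total = 15.6 + 1.47 = 17.07 mm

17.07 mm


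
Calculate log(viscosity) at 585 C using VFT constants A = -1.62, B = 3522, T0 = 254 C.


VFT equation: log(eta) = A + B / (T - T0)
  T - T0 = 585 - 254 = 331
  B / (T - T0) = 3522 / 331 = 10.64
  log(eta) = -1.62 + 10.64 = 9.02

9.02


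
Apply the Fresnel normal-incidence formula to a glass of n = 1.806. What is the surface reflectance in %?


Fresnel reflectance at normal incidence:
  R = ((n - 1)/(n + 1))^2
  (n - 1)/(n + 1) = (1.806 - 1)/(1.806 + 1) = 0.287242
  R = 0.287242^2 = 0.082508
  R(%) = 0.082508 * 100 = 8.251%

8.251%


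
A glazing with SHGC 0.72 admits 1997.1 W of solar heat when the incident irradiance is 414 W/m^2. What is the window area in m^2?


Rearrange Q = Area * SHGC * Irradiance:
  Area = Q / (SHGC * Irradiance)
  Area = 1997.1 / (0.72 * 414) = 6.7 m^2

6.7 m^2


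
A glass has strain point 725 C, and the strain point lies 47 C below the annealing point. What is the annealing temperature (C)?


T_anneal = T_strain + gap:
  T_anneal = 725 + 47 = 772 C

772 C


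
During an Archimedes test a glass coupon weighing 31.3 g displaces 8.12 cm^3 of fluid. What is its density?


Use the definition of density:
  rho = mass / volume
  rho = 31.3 / 8.12 = 3.855 g/cm^3

3.855 g/cm^3


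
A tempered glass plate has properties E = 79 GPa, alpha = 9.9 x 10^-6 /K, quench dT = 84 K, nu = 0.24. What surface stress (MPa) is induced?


Tempering stress: sigma = E * alpha * dT / (1 - nu)
  E (MPa) = 79 * 1000 = 79000
  Numerator = 79000 * (9.9 x 10^-6) * 84 = 65.6964
  Denominator = 1 - 0.24 = 0.76
  sigma = 65.6964 / 0.76 = 86.4 MPa

86.4 MPa


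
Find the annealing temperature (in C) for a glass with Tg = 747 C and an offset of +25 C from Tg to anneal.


The annealing temperature is Tg plus the offset:
  T_anneal = 747 + 25 = 772 C

772 C


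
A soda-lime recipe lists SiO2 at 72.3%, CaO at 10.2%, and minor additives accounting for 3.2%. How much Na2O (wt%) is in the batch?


Pieces sum to 100%:
  Na2O = 100 - (SiO2 + CaO + others)
  Na2O = 100 - (72.3 + 10.2 + 3.2) = 14.3%

14.3%


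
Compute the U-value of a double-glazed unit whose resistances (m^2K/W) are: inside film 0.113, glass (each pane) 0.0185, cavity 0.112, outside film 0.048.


Total thermal resistance (series):
  R_total = R_in + R_glass + R_air + R_glass + R_out
  R_total = 0.113 + 0.0185 + 0.112 + 0.0185 + 0.048 = 0.31 m^2K/W
U-value = 1 / R_total = 1 / 0.31 = 3.226 W/m^2K

3.226 W/m^2K


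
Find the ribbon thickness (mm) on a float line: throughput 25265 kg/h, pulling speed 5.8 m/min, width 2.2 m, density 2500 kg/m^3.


Ribbon cross-section from mass balance:
  Volume rate = throughput / density = 25265 / 2500 = 10.106 m^3/h
  thickness = volume rate / (speed * 60 * width), i.e.
  thickness = throughput / (60 * speed * width * density) * 1000
  thickness = 25265 / (60 * 5.8 * 2.2 * 2500) * 1000 = 13.2 mm

13.2 mm


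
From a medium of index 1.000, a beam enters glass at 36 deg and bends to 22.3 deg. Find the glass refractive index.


Apply Snell's law: n1 * sin(theta1) = n2 * sin(theta2)
  n2 = n1 * sin(theta1) / sin(theta2)
  sin(36) = 0.587785
  sin(22.3) = 0.379456
  n2 = 1.000 * 0.587785 / 0.379456 = 1.549

1.549


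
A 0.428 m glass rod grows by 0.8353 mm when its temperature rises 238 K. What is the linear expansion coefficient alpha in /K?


Rearrange dL = alpha * L0 * dT for alpha:
  alpha = dL / (L0 * dT)
  alpha = (0.8353 / 1000) / (0.428 * 238) = 0.0000082 /K = 8.2 x 10^-6 /K

8.2 x 10^-6 /K


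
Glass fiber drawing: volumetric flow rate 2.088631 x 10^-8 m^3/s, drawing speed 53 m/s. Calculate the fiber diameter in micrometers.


Cross-sectional area from continuity:
  A = Q / v = 2.088631 x 10^-8 / 53 = 3.940813 x 10^-10 m^2
Diameter from circular cross-section:
  d = sqrt(4A / pi) * 10^6 (m -> um)
  d = sqrt(4 * 3.940813 x 10^-10 / pi) * 10^6 = 22.4 um

22.4 um


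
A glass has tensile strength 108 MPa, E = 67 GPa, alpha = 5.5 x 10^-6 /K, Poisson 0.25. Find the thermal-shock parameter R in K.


Thermal shock resistance: R = sigma * (1 - nu) / (E * alpha)
  Numerator = 108 * (1 - 0.25) = 81.0
  Denominator = 67 * 1000 * (5.5 x 10^-6) = 0.3685
  R = 81.0 / 0.3685 = 219.8 K

219.8 K


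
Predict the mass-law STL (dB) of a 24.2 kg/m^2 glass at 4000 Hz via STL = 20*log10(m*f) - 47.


Mass law: STL = 20 * log10(m * f) - 47
  m * f = 24.2 * 4000 = 96800
  log10(96800) = 4.98588
  STL = 20 * 4.98588 - 47 = 99.7176 - 47 = 52.7 dB

52.7 dB


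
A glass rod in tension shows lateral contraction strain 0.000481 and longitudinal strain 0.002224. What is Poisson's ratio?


Poisson's ratio: nu = lateral strain / axial strain
  nu = 0.000481 / 0.002224 = 0.2163

0.2163


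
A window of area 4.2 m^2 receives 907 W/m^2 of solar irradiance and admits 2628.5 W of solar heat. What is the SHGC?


Rearrange Q = Area * SHGC * Irradiance:
  SHGC = Q / (Area * Irradiance)
  SHGC = 2628.5 / (4.2 * 907) = 0.69

0.69


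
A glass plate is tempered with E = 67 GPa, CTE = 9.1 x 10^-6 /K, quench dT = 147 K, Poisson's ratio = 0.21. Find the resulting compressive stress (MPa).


Tempering stress: sigma = E * alpha * dT / (1 - nu)
  E (MPa) = 67 * 1000 = 67000
  Numerator = 67000 * (9.1 x 10^-6) * 147 = 89.6259
  Denominator = 1 - 0.21 = 0.79
  sigma = 89.6259 / 0.79 = 113.5 MPa

113.5 MPa


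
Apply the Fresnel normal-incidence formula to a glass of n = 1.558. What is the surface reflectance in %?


Fresnel reflectance at normal incidence:
  R = ((n - 1)/(n + 1))^2
  (n - 1)/(n + 1) = (1.558 - 1)/(1.558 + 1) = 0.218139
  R = 0.218139^2 = 0.0475846
  R(%) = 0.0475846 * 100 = 4.758%

4.758%


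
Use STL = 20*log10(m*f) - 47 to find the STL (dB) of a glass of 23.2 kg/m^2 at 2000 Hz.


Mass law: STL = 20 * log10(m * f) - 47
  m * f = 23.2 * 2000 = 46400
  log10(46400) = 4.66652
  STL = 20 * 4.66652 - 47 = 93.3304 - 47 = 46.3 dB

46.3 dB


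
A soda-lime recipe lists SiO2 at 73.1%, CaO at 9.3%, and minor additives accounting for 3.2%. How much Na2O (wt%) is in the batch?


Pieces sum to 100%:
  Na2O = 100 - (SiO2 + CaO + others)
  Na2O = 100 - (73.1 + 9.3 + 3.2) = 14.4%

14.4%


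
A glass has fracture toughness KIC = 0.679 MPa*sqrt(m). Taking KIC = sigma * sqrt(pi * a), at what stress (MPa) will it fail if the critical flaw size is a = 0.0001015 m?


Rearrange KIC = sigma * sqrt(pi * a):
  sigma = KIC / sqrt(pi * a)
  sqrt(pi * 0.0001015) = 0.017857
  sigma = 0.679 / 0.017857 = 38.02 MPa

38.02 MPa


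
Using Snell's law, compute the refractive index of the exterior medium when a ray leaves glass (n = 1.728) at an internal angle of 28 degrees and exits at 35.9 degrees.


Apply Snell's law: n1 * sin(theta1) = n2 * sin(theta2)
  n2 = n1 * sin(theta1) / sin(theta2)
  sin(28) = 0.469472
  sin(35.9) = 0.586372
  n2 = 1.728 * 0.469472 / 0.586372 = 1.3835

1.3835


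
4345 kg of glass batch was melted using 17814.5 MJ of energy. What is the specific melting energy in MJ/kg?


Rearrange E = m * s for s:
  s = E / m
  s = 17814.5 / 4345 = 4.1 MJ/kg

4.1 MJ/kg


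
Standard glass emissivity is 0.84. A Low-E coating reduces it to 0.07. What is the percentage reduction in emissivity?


Percentage reduction = (1 - coated/uncoated) * 100
  Ratio = 0.07 / 0.84 = 0.0833
  Reduction = (1 - 0.0833) * 100 = 91.7%

91.7%


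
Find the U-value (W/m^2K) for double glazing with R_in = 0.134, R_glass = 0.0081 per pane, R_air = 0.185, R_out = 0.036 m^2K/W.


Total thermal resistance (series):
  R_total = R_in + R_glass + R_air + R_glass + R_out
  R_total = 0.134 + 0.0081 + 0.185 + 0.0081 + 0.036 = 0.3712 m^2K/W
U-value = 1 / R_total = 1 / 0.3712 = 2.694 W/m^2K

2.694 W/m^2K


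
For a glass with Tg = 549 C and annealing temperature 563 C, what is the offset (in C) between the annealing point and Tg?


Offset = T_anneal - Tg:
  offset = 563 - 549 = 14 C

14 C


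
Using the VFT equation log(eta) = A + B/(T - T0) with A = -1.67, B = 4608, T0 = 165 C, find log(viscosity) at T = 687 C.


VFT equation: log(eta) = A + B / (T - T0)
  T - T0 = 687 - 165 = 522
  B / (T - T0) = 4608 / 522 = 8.828
  log(eta) = -1.67 + 8.828 = 7.158

7.158


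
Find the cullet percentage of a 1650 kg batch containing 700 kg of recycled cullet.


Cullet ratio = (cullet mass / total batch mass) * 100
  Ratio = 700 / 1650 * 100 = 42.42%

42.42%


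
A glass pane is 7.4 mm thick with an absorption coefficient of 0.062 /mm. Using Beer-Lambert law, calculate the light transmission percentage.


Beer-Lambert law: T = exp(-alpha * thickness)
  exponent = -0.062 * 7.4 = -0.4588
  T = exp(-0.4588) = 0.632
  Percentage = 0.632 * 100 = 63.2%

63.2%


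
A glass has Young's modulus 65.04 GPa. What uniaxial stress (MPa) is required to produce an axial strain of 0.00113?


Rearrange E = sigma / epsilon:
  sigma = E * epsilon
  E (MPa) = 65.04 * 1000 = 65040
  sigma = 65040 * 0.00113 = 73.5 MPa

73.5 MPa


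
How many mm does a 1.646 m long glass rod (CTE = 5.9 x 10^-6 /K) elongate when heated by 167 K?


Thermal expansion formula: dL = alpha * L0 * dT
  dL = (5.9 x 10^-6) * 1.646 * 167 = 0.0016218 m
Convert to mm: 0.0016218 * 1000 = 1.6218 mm

1.6218 mm


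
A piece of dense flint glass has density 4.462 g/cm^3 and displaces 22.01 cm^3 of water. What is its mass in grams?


Rearrange rho = m / V:
  m = rho * V
  m = 4.462 * 22.01 = 98.209 g

98.209 g


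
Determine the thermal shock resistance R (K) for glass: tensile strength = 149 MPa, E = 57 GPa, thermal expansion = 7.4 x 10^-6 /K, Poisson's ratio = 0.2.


Thermal shock resistance: R = sigma * (1 - nu) / (E * alpha)
  Numerator = 149 * (1 - 0.2) = 119.2
  Denominator = 57 * 1000 * (7.4 x 10^-6) = 0.4218
  R = 119.2 / 0.4218 = 282.6 K

282.6 K


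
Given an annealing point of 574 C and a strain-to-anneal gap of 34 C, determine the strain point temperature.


Strain point = annealing point - difference:
  T_strain = 574 - 34 = 540 C

540 C


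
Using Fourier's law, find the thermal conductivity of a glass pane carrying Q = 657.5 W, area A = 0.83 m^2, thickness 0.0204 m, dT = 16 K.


Fourier's law rearranged: k = Q * t / (A * dT)
  Numerator = 657.5 * 0.0204 = 13.413
  Denominator = 0.83 * 16 = 13.28
  k = 13.413 / 13.28 = 1.01 W/mK

1.01 W/mK


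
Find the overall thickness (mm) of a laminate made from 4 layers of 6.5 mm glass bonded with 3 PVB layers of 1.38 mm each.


Total thickness = glass contribution + PVB contribution
  Glass: 4 * 6.5 = 26.0 mm
  PVB: 3 * 1.38 = 4.14 mm
  Total = 26.0 + 4.14 = 30.14 mm

30.14 mm


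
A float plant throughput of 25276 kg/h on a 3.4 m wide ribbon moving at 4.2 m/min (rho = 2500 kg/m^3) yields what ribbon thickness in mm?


Ribbon cross-section from mass balance:
  Volume rate = throughput / density = 25276 / 2500 = 10.1104 m^3/h
  thickness = volume rate / (speed * 60 * width), i.e.
  thickness = throughput / (60 * speed * width * density) * 1000
  thickness = 25276 / (60 * 4.2 * 3.4 * 2500) * 1000 = 11.8 mm

11.8 mm


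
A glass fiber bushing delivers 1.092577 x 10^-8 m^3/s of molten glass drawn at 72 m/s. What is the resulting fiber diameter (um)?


Cross-sectional area from continuity:
  A = Q / v = 1.092577 x 10^-8 / 72 = 1.517468 x 10^-10 m^2
Diameter from circular cross-section:
  d = sqrt(4A / pi) * 10^6 (m -> um)
  d = sqrt(4 * 1.517468 x 10^-10 / pi) * 10^6 = 13.9 um

13.9 um


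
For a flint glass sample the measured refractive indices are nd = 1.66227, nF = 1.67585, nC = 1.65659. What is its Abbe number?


Abbe number formula: Vd = (nd - 1) / (nF - nC)
  nd - 1 = 1.66227 - 1 = 0.66227
  nF - nC = 1.67585 - 1.65659 = 0.01926
  Vd = 0.66227 / 0.01926 = 34.39

34.39


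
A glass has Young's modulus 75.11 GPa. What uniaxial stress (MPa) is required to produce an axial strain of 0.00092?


Rearrange E = sigma / epsilon:
  sigma = E * epsilon
  E (MPa) = 75.11 * 1000 = 75110
  sigma = 75110 * 0.00092 = 69.1 MPa

69.1 MPa


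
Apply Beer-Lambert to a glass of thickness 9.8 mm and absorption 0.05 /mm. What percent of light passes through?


Beer-Lambert law: T = exp(-alpha * thickness)
  exponent = -0.05 * 9.8 = -0.49
  T = exp(-0.49) = 0.6126
  Percentage = 0.6126 * 100 = 61.26%

61.26%


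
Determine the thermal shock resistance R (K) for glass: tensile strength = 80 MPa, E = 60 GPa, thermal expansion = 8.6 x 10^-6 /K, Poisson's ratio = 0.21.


Thermal shock resistance: R = sigma * (1 - nu) / (E * alpha)
  Numerator = 80 * (1 - 0.21) = 63.2
  Denominator = 60 * 1000 * (8.6 x 10^-6) = 0.516
  R = 63.2 / 0.516 = 122.5 K

122.5 K


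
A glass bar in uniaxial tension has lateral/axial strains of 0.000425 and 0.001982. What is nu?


Poisson's ratio: nu = lateral strain / axial strain
  nu = 0.000425 / 0.001982 = 0.2144

0.2144


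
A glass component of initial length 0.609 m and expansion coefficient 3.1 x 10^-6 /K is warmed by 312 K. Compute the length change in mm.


Thermal expansion formula: dL = alpha * L0 * dT
  dL = (3.1 x 10^-6) * 0.609 * 312 = 0.00058902 m
Convert to mm: 0.00058902 * 1000 = 0.589 mm

0.589 mm


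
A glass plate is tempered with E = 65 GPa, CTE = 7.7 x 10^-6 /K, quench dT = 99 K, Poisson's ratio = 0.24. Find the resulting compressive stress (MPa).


Tempering stress: sigma = E * alpha * dT / (1 - nu)
  E (MPa) = 65 * 1000 = 65000
  Numerator = 65000 * (7.7 x 10^-6) * 99 = 49.5495
  Denominator = 1 - 0.24 = 0.76
  sigma = 49.5495 / 0.76 = 65.2 MPa

65.2 MPa
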